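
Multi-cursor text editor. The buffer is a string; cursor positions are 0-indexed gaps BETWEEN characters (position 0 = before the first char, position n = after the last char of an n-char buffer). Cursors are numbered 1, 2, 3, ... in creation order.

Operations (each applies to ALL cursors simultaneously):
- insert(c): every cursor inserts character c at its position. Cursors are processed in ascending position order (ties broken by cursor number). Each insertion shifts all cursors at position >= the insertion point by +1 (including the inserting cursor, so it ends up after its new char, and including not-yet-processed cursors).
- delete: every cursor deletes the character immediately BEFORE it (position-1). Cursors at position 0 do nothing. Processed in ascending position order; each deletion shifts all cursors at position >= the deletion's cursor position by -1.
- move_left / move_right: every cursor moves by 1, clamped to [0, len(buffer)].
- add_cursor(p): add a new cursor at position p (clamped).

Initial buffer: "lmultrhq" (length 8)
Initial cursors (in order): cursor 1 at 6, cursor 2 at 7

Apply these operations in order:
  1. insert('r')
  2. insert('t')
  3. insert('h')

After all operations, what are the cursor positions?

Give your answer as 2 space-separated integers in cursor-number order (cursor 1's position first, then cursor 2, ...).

Answer: 9 13

Derivation:
After op 1 (insert('r')): buffer="lmultrrhrq" (len 10), cursors c1@7 c2@9, authorship ......1.2.
After op 2 (insert('t')): buffer="lmultrrthrtq" (len 12), cursors c1@8 c2@11, authorship ......11.22.
After op 3 (insert('h')): buffer="lmultrrthhrthq" (len 14), cursors c1@9 c2@13, authorship ......111.222.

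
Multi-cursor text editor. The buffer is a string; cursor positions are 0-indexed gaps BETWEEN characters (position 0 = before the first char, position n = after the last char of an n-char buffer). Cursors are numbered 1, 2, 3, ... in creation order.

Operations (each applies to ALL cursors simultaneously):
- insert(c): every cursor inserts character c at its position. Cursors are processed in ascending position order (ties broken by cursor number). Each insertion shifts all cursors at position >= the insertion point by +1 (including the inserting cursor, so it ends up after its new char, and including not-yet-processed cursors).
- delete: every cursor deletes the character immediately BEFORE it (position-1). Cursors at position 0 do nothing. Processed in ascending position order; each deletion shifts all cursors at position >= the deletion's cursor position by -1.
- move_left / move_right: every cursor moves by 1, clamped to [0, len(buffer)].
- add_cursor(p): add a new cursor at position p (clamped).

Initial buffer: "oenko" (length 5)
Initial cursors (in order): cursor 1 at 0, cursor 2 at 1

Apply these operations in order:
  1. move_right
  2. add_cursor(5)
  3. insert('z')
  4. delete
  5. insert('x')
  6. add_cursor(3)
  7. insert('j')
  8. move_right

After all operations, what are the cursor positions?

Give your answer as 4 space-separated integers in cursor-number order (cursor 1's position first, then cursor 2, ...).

Answer: 4 8 12 6

Derivation:
After op 1 (move_right): buffer="oenko" (len 5), cursors c1@1 c2@2, authorship .....
After op 2 (add_cursor(5)): buffer="oenko" (len 5), cursors c1@1 c2@2 c3@5, authorship .....
After op 3 (insert('z')): buffer="ozeznkoz" (len 8), cursors c1@2 c2@4 c3@8, authorship .1.2...3
After op 4 (delete): buffer="oenko" (len 5), cursors c1@1 c2@2 c3@5, authorship .....
After op 5 (insert('x')): buffer="oxexnkox" (len 8), cursors c1@2 c2@4 c3@8, authorship .1.2...3
After op 6 (add_cursor(3)): buffer="oxexnkox" (len 8), cursors c1@2 c4@3 c2@4 c3@8, authorship .1.2...3
After op 7 (insert('j')): buffer="oxjejxjnkoxj" (len 12), cursors c1@3 c4@5 c2@7 c3@12, authorship .11.422...33
After op 8 (move_right): buffer="oxjejxjnkoxj" (len 12), cursors c1@4 c4@6 c2@8 c3@12, authorship .11.422...33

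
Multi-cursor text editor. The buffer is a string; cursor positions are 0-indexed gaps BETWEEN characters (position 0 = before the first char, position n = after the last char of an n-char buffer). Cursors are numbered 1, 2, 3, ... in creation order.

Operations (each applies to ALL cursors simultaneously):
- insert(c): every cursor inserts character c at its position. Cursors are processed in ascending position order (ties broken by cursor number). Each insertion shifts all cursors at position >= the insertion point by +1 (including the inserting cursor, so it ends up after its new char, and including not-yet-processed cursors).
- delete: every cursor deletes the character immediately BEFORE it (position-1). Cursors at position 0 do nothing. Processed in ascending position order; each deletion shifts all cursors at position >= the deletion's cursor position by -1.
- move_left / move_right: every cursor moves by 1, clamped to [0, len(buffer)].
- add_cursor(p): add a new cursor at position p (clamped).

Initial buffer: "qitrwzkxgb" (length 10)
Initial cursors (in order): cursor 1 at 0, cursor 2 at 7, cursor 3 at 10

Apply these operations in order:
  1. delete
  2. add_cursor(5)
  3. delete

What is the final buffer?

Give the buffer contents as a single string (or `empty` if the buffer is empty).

Answer: qitrx

Derivation:
After op 1 (delete): buffer="qitrwzxg" (len 8), cursors c1@0 c2@6 c3@8, authorship ........
After op 2 (add_cursor(5)): buffer="qitrwzxg" (len 8), cursors c1@0 c4@5 c2@6 c3@8, authorship ........
After op 3 (delete): buffer="qitrx" (len 5), cursors c1@0 c2@4 c4@4 c3@5, authorship .....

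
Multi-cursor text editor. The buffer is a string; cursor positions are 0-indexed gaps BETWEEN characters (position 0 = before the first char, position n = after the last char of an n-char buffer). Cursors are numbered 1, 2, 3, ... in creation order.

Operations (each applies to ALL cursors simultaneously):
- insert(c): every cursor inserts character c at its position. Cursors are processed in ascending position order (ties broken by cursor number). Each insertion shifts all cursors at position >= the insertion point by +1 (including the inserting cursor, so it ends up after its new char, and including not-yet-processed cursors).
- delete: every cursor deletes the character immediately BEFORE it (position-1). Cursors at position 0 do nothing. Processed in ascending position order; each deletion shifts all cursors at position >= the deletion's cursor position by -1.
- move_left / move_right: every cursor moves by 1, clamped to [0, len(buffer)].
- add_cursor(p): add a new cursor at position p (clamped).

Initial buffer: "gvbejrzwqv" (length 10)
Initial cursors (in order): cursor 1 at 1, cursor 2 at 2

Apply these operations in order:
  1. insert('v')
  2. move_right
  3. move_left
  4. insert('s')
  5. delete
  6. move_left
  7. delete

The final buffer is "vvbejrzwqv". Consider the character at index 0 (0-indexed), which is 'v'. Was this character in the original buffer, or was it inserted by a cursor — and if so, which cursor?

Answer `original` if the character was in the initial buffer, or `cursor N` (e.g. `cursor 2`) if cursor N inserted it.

After op 1 (insert('v')): buffer="gvvvbejrzwqv" (len 12), cursors c1@2 c2@4, authorship .1.2........
After op 2 (move_right): buffer="gvvvbejrzwqv" (len 12), cursors c1@3 c2@5, authorship .1.2........
After op 3 (move_left): buffer="gvvvbejrzwqv" (len 12), cursors c1@2 c2@4, authorship .1.2........
After op 4 (insert('s')): buffer="gvsvvsbejrzwqv" (len 14), cursors c1@3 c2@6, authorship .11.22........
After op 5 (delete): buffer="gvvvbejrzwqv" (len 12), cursors c1@2 c2@4, authorship .1.2........
After op 6 (move_left): buffer="gvvvbejrzwqv" (len 12), cursors c1@1 c2@3, authorship .1.2........
After op 7 (delete): buffer="vvbejrzwqv" (len 10), cursors c1@0 c2@1, authorship 12........
Authorship (.=original, N=cursor N): 1 2 . . . . . . . .
Index 0: author = 1

Answer: cursor 1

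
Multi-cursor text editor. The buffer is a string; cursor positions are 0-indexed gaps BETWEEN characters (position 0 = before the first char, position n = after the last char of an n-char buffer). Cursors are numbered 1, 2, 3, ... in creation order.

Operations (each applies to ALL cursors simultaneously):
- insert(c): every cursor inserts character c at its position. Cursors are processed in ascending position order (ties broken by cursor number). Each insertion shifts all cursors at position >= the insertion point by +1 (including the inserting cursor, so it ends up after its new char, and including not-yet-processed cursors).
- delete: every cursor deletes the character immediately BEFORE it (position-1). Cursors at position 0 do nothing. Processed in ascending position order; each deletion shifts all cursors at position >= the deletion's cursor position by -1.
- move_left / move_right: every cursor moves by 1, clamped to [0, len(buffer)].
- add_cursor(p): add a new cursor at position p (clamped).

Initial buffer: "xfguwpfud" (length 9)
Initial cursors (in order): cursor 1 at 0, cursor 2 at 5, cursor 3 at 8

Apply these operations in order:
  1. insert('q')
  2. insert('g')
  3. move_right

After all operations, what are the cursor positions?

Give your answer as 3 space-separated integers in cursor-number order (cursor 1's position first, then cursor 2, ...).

Answer: 3 10 15

Derivation:
After op 1 (insert('q')): buffer="qxfguwqpfuqd" (len 12), cursors c1@1 c2@7 c3@11, authorship 1.....2...3.
After op 2 (insert('g')): buffer="qgxfguwqgpfuqgd" (len 15), cursors c1@2 c2@9 c3@14, authorship 11.....22...33.
After op 3 (move_right): buffer="qgxfguwqgpfuqgd" (len 15), cursors c1@3 c2@10 c3@15, authorship 11.....22...33.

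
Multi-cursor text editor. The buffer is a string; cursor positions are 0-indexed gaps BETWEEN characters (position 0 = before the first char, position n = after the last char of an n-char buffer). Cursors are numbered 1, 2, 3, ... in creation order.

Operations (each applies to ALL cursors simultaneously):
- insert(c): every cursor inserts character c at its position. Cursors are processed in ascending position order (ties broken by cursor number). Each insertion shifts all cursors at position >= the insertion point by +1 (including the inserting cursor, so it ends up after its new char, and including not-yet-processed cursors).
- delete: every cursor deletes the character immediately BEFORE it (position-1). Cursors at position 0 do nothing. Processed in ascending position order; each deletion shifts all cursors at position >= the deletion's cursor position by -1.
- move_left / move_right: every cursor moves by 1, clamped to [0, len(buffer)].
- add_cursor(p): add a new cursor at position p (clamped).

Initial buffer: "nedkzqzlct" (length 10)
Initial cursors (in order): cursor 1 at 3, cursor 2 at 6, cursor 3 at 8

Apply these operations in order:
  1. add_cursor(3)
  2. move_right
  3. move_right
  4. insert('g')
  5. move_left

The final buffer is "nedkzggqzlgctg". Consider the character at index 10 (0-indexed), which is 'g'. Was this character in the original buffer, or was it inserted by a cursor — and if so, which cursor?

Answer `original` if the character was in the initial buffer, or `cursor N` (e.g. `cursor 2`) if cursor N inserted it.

After op 1 (add_cursor(3)): buffer="nedkzqzlct" (len 10), cursors c1@3 c4@3 c2@6 c3@8, authorship ..........
After op 2 (move_right): buffer="nedkzqzlct" (len 10), cursors c1@4 c4@4 c2@7 c3@9, authorship ..........
After op 3 (move_right): buffer="nedkzqzlct" (len 10), cursors c1@5 c4@5 c2@8 c3@10, authorship ..........
After op 4 (insert('g')): buffer="nedkzggqzlgctg" (len 14), cursors c1@7 c4@7 c2@11 c3@14, authorship .....14...2..3
After op 5 (move_left): buffer="nedkzggqzlgctg" (len 14), cursors c1@6 c4@6 c2@10 c3@13, authorship .....14...2..3
Authorship (.=original, N=cursor N): . . . . . 1 4 . . . 2 . . 3
Index 10: author = 2

Answer: cursor 2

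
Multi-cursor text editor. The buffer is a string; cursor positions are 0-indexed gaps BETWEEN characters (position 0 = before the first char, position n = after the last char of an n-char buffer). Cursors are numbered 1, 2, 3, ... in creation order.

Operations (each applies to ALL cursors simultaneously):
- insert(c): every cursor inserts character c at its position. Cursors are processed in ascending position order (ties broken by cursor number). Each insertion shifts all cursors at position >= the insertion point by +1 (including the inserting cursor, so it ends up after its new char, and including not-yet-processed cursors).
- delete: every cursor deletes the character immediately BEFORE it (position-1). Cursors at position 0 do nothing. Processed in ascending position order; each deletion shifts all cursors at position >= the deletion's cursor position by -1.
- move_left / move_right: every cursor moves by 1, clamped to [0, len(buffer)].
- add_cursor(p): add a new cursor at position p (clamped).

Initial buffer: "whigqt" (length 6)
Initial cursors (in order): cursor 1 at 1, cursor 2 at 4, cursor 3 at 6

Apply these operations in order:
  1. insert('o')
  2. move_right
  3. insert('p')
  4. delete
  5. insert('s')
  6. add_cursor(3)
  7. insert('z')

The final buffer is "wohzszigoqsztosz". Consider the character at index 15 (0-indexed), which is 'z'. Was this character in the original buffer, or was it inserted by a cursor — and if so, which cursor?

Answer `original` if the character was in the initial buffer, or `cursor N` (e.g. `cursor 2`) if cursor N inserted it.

Answer: cursor 3

Derivation:
After op 1 (insert('o')): buffer="wohigoqto" (len 9), cursors c1@2 c2@6 c3@9, authorship .1...2..3
After op 2 (move_right): buffer="wohigoqto" (len 9), cursors c1@3 c2@7 c3@9, authorship .1...2..3
After op 3 (insert('p')): buffer="wohpigoqptop" (len 12), cursors c1@4 c2@9 c3@12, authorship .1.1..2.2.33
After op 4 (delete): buffer="wohigoqto" (len 9), cursors c1@3 c2@7 c3@9, authorship .1...2..3
After op 5 (insert('s')): buffer="wohsigoqstos" (len 12), cursors c1@4 c2@9 c3@12, authorship .1.1..2.2.33
After op 6 (add_cursor(3)): buffer="wohsigoqstos" (len 12), cursors c4@3 c1@4 c2@9 c3@12, authorship .1.1..2.2.33
After op 7 (insert('z')): buffer="wohzszigoqsztosz" (len 16), cursors c4@4 c1@6 c2@12 c3@16, authorship .1.411..2.22.333
Authorship (.=original, N=cursor N): . 1 . 4 1 1 . . 2 . 2 2 . 3 3 3
Index 15: author = 3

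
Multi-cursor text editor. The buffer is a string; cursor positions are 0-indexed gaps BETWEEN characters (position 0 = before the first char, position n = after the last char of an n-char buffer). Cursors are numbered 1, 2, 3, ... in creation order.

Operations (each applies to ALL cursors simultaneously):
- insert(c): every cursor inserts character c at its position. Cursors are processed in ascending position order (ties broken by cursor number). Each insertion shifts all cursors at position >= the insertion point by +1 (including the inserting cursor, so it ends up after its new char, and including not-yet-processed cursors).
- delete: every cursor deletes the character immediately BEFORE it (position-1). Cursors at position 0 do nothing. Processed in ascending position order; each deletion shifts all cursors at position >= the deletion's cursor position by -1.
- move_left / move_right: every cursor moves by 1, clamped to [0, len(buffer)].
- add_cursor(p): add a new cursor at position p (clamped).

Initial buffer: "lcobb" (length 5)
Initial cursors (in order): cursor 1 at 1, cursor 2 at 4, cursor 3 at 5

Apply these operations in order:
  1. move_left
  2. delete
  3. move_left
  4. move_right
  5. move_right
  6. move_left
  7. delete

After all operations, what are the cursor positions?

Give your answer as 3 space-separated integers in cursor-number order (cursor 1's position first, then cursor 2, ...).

After op 1 (move_left): buffer="lcobb" (len 5), cursors c1@0 c2@3 c3@4, authorship .....
After op 2 (delete): buffer="lcb" (len 3), cursors c1@0 c2@2 c3@2, authorship ...
After op 3 (move_left): buffer="lcb" (len 3), cursors c1@0 c2@1 c3@1, authorship ...
After op 4 (move_right): buffer="lcb" (len 3), cursors c1@1 c2@2 c3@2, authorship ...
After op 5 (move_right): buffer="lcb" (len 3), cursors c1@2 c2@3 c3@3, authorship ...
After op 6 (move_left): buffer="lcb" (len 3), cursors c1@1 c2@2 c3@2, authorship ...
After op 7 (delete): buffer="b" (len 1), cursors c1@0 c2@0 c3@0, authorship .

Answer: 0 0 0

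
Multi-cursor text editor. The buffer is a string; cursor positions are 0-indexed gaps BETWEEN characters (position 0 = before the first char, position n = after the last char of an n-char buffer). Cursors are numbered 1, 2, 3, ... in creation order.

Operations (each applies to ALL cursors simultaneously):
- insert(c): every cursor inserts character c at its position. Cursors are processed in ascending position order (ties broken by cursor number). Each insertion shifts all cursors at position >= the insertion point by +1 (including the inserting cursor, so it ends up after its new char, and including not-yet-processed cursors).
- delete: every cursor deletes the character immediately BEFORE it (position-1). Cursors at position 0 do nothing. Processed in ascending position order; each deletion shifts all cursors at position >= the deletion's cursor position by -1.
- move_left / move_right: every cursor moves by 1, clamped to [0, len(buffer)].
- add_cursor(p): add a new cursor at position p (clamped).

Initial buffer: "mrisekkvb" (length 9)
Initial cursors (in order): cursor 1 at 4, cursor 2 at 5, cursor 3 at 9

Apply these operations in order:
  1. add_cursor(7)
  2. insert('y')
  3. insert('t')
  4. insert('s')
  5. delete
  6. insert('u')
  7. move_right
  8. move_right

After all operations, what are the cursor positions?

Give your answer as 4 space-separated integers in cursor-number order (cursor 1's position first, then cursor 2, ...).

Answer: 9 13 21 18

Derivation:
After op 1 (add_cursor(7)): buffer="mrisekkvb" (len 9), cursors c1@4 c2@5 c4@7 c3@9, authorship .........
After op 2 (insert('y')): buffer="mrisyeykkyvby" (len 13), cursors c1@5 c2@7 c4@10 c3@13, authorship ....1.2..4..3
After op 3 (insert('t')): buffer="mrisyteytkkytvbyt" (len 17), cursors c1@6 c2@9 c4@13 c3@17, authorship ....11.22..44..33
After op 4 (insert('s')): buffer="mrisytseytskkytsvbyts" (len 21), cursors c1@7 c2@11 c4@16 c3@21, authorship ....111.222..444..333
After op 5 (delete): buffer="mrisyteytkkytvbyt" (len 17), cursors c1@6 c2@9 c4@13 c3@17, authorship ....11.22..44..33
After op 6 (insert('u')): buffer="mrisytueytukkytuvbytu" (len 21), cursors c1@7 c2@11 c4@16 c3@21, authorship ....111.222..444..333
After op 7 (move_right): buffer="mrisytueytukkytuvbytu" (len 21), cursors c1@8 c2@12 c4@17 c3@21, authorship ....111.222..444..333
After op 8 (move_right): buffer="mrisytueytukkytuvbytu" (len 21), cursors c1@9 c2@13 c4@18 c3@21, authorship ....111.222..444..333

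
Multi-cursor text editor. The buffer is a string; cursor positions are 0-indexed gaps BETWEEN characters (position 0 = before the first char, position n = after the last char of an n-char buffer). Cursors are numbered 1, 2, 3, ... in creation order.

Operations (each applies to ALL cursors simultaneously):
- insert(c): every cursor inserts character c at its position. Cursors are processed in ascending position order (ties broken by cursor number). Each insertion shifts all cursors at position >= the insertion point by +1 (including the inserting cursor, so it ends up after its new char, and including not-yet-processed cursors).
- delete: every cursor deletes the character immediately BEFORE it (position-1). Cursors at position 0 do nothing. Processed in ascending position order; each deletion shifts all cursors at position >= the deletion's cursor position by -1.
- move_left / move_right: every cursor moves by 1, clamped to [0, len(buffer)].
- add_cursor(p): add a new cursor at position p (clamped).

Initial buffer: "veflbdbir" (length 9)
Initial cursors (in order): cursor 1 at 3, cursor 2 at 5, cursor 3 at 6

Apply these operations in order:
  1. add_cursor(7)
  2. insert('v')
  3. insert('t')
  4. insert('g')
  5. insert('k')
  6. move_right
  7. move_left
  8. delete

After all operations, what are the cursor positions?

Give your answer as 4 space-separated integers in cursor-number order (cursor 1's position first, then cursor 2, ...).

After op 1 (add_cursor(7)): buffer="veflbdbir" (len 9), cursors c1@3 c2@5 c3@6 c4@7, authorship .........
After op 2 (insert('v')): buffer="vefvlbvdvbvir" (len 13), cursors c1@4 c2@7 c3@9 c4@11, authorship ...1..2.3.4..
After op 3 (insert('t')): buffer="vefvtlbvtdvtbvtir" (len 17), cursors c1@5 c2@9 c3@12 c4@15, authorship ...11..22.33.44..
After op 4 (insert('g')): buffer="vefvtglbvtgdvtgbvtgir" (len 21), cursors c1@6 c2@11 c3@15 c4@19, authorship ...111..222.333.444..
After op 5 (insert('k')): buffer="vefvtgklbvtgkdvtgkbvtgkir" (len 25), cursors c1@7 c2@13 c3@18 c4@23, authorship ...1111..2222.3333.4444..
After op 6 (move_right): buffer="vefvtgklbvtgkdvtgkbvtgkir" (len 25), cursors c1@8 c2@14 c3@19 c4@24, authorship ...1111..2222.3333.4444..
After op 7 (move_left): buffer="vefvtgklbvtgkdvtgkbvtgkir" (len 25), cursors c1@7 c2@13 c3@18 c4@23, authorship ...1111..2222.3333.4444..
After op 8 (delete): buffer="vefvtglbvtgdvtgbvtgir" (len 21), cursors c1@6 c2@11 c3@15 c4@19, authorship ...111..222.333.444..

Answer: 6 11 15 19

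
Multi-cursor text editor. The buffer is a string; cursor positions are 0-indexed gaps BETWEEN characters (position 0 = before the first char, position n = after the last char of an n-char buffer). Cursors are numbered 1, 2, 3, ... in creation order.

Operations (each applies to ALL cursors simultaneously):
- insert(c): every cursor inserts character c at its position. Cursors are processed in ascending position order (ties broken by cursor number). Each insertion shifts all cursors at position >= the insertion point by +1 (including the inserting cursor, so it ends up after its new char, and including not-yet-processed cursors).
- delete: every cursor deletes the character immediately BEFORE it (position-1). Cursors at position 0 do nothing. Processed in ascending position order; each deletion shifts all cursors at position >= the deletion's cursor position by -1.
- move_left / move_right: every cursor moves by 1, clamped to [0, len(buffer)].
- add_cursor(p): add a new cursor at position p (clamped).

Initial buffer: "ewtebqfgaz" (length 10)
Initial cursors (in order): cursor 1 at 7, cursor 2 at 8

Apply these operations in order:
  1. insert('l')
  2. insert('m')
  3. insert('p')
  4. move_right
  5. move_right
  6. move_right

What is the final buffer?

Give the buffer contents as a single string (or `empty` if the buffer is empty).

After op 1 (insert('l')): buffer="ewtebqflglaz" (len 12), cursors c1@8 c2@10, authorship .......1.2..
After op 2 (insert('m')): buffer="ewtebqflmglmaz" (len 14), cursors c1@9 c2@12, authorship .......11.22..
After op 3 (insert('p')): buffer="ewtebqflmpglmpaz" (len 16), cursors c1@10 c2@14, authorship .......111.222..
After op 4 (move_right): buffer="ewtebqflmpglmpaz" (len 16), cursors c1@11 c2@15, authorship .......111.222..
After op 5 (move_right): buffer="ewtebqflmpglmpaz" (len 16), cursors c1@12 c2@16, authorship .......111.222..
After op 6 (move_right): buffer="ewtebqflmpglmpaz" (len 16), cursors c1@13 c2@16, authorship .......111.222..

Answer: ewtebqflmpglmpaz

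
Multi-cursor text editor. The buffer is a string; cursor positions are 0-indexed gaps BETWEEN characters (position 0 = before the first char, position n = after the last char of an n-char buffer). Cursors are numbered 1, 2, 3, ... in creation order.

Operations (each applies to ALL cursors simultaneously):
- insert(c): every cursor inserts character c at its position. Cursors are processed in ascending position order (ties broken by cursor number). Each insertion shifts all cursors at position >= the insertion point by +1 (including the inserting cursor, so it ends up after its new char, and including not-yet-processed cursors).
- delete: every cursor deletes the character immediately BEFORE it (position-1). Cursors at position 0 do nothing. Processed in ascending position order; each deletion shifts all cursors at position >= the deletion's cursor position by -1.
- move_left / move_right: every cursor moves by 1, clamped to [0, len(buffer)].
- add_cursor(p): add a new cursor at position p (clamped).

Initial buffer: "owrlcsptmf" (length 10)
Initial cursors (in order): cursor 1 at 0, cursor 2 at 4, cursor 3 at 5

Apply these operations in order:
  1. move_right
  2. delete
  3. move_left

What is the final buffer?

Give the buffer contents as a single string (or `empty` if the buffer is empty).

Answer: wrlptmf

Derivation:
After op 1 (move_right): buffer="owrlcsptmf" (len 10), cursors c1@1 c2@5 c3@6, authorship ..........
After op 2 (delete): buffer="wrlptmf" (len 7), cursors c1@0 c2@3 c3@3, authorship .......
After op 3 (move_left): buffer="wrlptmf" (len 7), cursors c1@0 c2@2 c3@2, authorship .......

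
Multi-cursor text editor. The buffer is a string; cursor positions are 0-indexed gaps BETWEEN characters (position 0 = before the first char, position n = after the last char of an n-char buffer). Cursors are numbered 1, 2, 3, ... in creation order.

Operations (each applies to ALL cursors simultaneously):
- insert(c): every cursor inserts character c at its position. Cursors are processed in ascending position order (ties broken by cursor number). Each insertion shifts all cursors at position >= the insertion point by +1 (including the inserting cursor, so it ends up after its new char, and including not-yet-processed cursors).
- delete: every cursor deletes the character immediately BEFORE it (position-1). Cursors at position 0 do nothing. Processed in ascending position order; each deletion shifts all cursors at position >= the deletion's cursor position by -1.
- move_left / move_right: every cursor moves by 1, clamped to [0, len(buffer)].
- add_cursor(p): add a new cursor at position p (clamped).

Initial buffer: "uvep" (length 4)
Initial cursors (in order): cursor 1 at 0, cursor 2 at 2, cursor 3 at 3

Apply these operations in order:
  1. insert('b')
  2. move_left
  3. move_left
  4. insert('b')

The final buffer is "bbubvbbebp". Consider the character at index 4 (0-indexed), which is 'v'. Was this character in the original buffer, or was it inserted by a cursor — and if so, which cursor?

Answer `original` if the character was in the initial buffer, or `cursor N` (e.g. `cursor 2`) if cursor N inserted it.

Answer: original

Derivation:
After op 1 (insert('b')): buffer="buvbebp" (len 7), cursors c1@1 c2@4 c3@6, authorship 1..2.3.
After op 2 (move_left): buffer="buvbebp" (len 7), cursors c1@0 c2@3 c3@5, authorship 1..2.3.
After op 3 (move_left): buffer="buvbebp" (len 7), cursors c1@0 c2@2 c3@4, authorship 1..2.3.
After op 4 (insert('b')): buffer="bbubvbbebp" (len 10), cursors c1@1 c2@4 c3@7, authorship 11.2.23.3.
Authorship (.=original, N=cursor N): 1 1 . 2 . 2 3 . 3 .
Index 4: author = original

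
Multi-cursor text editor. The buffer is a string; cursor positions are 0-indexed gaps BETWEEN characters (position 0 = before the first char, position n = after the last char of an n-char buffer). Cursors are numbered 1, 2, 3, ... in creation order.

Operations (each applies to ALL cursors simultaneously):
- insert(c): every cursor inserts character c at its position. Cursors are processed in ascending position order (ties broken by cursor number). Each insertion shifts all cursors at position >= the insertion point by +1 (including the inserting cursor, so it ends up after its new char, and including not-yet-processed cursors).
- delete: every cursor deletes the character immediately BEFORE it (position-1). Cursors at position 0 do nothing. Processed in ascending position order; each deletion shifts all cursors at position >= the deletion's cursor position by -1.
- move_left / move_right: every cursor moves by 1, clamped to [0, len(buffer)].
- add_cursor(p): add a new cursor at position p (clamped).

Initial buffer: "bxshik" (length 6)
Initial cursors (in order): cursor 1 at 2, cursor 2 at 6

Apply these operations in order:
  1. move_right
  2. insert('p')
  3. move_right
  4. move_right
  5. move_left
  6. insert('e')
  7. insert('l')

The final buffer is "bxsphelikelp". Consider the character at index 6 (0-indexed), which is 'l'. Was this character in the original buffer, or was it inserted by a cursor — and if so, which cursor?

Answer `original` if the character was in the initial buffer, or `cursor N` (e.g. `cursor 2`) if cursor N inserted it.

Answer: cursor 1

Derivation:
After op 1 (move_right): buffer="bxshik" (len 6), cursors c1@3 c2@6, authorship ......
After op 2 (insert('p')): buffer="bxsphikp" (len 8), cursors c1@4 c2@8, authorship ...1...2
After op 3 (move_right): buffer="bxsphikp" (len 8), cursors c1@5 c2@8, authorship ...1...2
After op 4 (move_right): buffer="bxsphikp" (len 8), cursors c1@6 c2@8, authorship ...1...2
After op 5 (move_left): buffer="bxsphikp" (len 8), cursors c1@5 c2@7, authorship ...1...2
After op 6 (insert('e')): buffer="bxspheikep" (len 10), cursors c1@6 c2@9, authorship ...1.1..22
After op 7 (insert('l')): buffer="bxsphelikelp" (len 12), cursors c1@7 c2@11, authorship ...1.11..222
Authorship (.=original, N=cursor N): . . . 1 . 1 1 . . 2 2 2
Index 6: author = 1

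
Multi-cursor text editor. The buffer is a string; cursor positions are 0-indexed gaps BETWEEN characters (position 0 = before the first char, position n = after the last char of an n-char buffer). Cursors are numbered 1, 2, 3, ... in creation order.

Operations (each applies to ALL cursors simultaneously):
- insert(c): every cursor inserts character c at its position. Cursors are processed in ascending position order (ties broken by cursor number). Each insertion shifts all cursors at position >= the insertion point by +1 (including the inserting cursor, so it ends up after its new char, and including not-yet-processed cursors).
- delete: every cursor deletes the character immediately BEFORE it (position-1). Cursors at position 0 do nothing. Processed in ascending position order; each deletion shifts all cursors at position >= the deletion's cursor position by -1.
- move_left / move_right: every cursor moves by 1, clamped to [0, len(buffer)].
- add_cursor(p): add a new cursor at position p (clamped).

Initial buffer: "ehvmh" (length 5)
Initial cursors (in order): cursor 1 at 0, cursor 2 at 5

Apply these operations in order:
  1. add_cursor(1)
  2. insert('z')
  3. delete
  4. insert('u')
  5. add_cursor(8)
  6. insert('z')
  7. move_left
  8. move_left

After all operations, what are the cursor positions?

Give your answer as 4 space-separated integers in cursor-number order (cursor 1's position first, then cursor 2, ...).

After op 1 (add_cursor(1)): buffer="ehvmh" (len 5), cursors c1@0 c3@1 c2@5, authorship .....
After op 2 (insert('z')): buffer="zezhvmhz" (len 8), cursors c1@1 c3@3 c2@8, authorship 1.3....2
After op 3 (delete): buffer="ehvmh" (len 5), cursors c1@0 c3@1 c2@5, authorship .....
After op 4 (insert('u')): buffer="ueuhvmhu" (len 8), cursors c1@1 c3@3 c2@8, authorship 1.3....2
After op 5 (add_cursor(8)): buffer="ueuhvmhu" (len 8), cursors c1@1 c3@3 c2@8 c4@8, authorship 1.3....2
After op 6 (insert('z')): buffer="uzeuzhvmhuzz" (len 12), cursors c1@2 c3@5 c2@12 c4@12, authorship 11.33....224
After op 7 (move_left): buffer="uzeuzhvmhuzz" (len 12), cursors c1@1 c3@4 c2@11 c4@11, authorship 11.33....224
After op 8 (move_left): buffer="uzeuzhvmhuzz" (len 12), cursors c1@0 c3@3 c2@10 c4@10, authorship 11.33....224

Answer: 0 10 3 10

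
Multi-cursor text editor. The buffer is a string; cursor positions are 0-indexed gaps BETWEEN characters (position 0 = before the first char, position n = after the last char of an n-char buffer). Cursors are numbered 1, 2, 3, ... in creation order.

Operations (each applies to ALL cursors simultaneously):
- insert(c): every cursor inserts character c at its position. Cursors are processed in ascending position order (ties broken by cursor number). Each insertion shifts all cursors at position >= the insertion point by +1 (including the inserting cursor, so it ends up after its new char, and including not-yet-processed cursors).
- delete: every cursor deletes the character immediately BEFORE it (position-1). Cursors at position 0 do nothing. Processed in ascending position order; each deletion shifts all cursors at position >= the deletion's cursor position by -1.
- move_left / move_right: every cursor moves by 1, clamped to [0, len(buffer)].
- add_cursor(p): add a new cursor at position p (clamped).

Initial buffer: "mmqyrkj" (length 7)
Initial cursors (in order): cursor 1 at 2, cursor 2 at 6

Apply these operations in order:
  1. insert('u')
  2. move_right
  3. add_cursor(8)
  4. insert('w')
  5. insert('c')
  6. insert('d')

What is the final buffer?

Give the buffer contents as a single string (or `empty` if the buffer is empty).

Answer: mmuqwcdyrkuwcdjwcd

Derivation:
After op 1 (insert('u')): buffer="mmuqyrkuj" (len 9), cursors c1@3 c2@8, authorship ..1....2.
After op 2 (move_right): buffer="mmuqyrkuj" (len 9), cursors c1@4 c2@9, authorship ..1....2.
After op 3 (add_cursor(8)): buffer="mmuqyrkuj" (len 9), cursors c1@4 c3@8 c2@9, authorship ..1....2.
After op 4 (insert('w')): buffer="mmuqwyrkuwjw" (len 12), cursors c1@5 c3@10 c2@12, authorship ..1.1...23.2
After op 5 (insert('c')): buffer="mmuqwcyrkuwcjwc" (len 15), cursors c1@6 c3@12 c2@15, authorship ..1.11...233.22
After op 6 (insert('d')): buffer="mmuqwcdyrkuwcdjwcd" (len 18), cursors c1@7 c3@14 c2@18, authorship ..1.111...2333.222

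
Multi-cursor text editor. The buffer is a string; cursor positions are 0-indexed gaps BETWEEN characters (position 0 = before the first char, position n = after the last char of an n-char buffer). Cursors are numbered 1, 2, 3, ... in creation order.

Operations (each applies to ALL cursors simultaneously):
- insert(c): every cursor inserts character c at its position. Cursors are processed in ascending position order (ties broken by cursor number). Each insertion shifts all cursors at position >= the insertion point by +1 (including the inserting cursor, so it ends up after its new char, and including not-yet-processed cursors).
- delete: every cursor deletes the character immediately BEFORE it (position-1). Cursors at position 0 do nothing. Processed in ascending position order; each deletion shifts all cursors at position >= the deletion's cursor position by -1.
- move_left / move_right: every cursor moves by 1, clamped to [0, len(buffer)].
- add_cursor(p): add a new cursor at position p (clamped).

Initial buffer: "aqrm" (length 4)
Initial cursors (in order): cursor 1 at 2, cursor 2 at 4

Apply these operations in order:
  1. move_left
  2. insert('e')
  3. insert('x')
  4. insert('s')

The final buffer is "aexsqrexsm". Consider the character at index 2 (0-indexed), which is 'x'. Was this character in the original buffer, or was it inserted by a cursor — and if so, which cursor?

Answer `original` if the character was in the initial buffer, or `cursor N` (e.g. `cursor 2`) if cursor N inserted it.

After op 1 (move_left): buffer="aqrm" (len 4), cursors c1@1 c2@3, authorship ....
After op 2 (insert('e')): buffer="aeqrem" (len 6), cursors c1@2 c2@5, authorship .1..2.
After op 3 (insert('x')): buffer="aexqrexm" (len 8), cursors c1@3 c2@7, authorship .11..22.
After op 4 (insert('s')): buffer="aexsqrexsm" (len 10), cursors c1@4 c2@9, authorship .111..222.
Authorship (.=original, N=cursor N): . 1 1 1 . . 2 2 2 .
Index 2: author = 1

Answer: cursor 1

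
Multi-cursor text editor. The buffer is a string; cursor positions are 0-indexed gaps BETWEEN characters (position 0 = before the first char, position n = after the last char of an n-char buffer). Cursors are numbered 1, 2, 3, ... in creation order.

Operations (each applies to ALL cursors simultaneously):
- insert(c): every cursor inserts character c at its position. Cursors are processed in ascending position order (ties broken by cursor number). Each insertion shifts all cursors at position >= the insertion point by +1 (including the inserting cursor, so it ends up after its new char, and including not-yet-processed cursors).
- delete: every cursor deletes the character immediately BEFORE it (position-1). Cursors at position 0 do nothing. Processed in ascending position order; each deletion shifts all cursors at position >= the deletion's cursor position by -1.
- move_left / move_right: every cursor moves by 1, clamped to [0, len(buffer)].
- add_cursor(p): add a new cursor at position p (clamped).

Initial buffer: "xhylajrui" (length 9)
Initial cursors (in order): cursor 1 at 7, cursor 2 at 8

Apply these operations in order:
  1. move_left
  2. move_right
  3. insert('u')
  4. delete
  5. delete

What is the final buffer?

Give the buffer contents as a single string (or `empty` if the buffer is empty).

Answer: xhylaji

Derivation:
After op 1 (move_left): buffer="xhylajrui" (len 9), cursors c1@6 c2@7, authorship .........
After op 2 (move_right): buffer="xhylajrui" (len 9), cursors c1@7 c2@8, authorship .........
After op 3 (insert('u')): buffer="xhylajruuui" (len 11), cursors c1@8 c2@10, authorship .......1.2.
After op 4 (delete): buffer="xhylajrui" (len 9), cursors c1@7 c2@8, authorship .........
After op 5 (delete): buffer="xhylaji" (len 7), cursors c1@6 c2@6, authorship .......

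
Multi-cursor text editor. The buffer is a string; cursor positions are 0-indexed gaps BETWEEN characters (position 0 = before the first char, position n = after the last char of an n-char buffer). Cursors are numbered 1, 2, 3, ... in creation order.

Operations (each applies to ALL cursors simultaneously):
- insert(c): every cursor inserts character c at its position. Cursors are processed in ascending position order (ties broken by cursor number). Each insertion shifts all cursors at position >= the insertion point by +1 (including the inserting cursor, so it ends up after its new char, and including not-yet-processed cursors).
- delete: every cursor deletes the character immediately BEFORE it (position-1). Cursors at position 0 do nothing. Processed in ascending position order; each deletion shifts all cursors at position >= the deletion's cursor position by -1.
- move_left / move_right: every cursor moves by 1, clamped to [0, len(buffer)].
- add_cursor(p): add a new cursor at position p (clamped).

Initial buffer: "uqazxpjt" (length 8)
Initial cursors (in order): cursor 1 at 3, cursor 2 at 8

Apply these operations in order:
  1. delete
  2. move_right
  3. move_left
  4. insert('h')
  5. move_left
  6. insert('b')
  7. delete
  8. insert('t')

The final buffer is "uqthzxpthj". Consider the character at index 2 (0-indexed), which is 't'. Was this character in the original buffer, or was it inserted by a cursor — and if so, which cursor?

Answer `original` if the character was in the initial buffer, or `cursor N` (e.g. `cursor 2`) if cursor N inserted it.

After op 1 (delete): buffer="uqzxpj" (len 6), cursors c1@2 c2@6, authorship ......
After op 2 (move_right): buffer="uqzxpj" (len 6), cursors c1@3 c2@6, authorship ......
After op 3 (move_left): buffer="uqzxpj" (len 6), cursors c1@2 c2@5, authorship ......
After op 4 (insert('h')): buffer="uqhzxphj" (len 8), cursors c1@3 c2@7, authorship ..1...2.
After op 5 (move_left): buffer="uqhzxphj" (len 8), cursors c1@2 c2@6, authorship ..1...2.
After op 6 (insert('b')): buffer="uqbhzxpbhj" (len 10), cursors c1@3 c2@8, authorship ..11...22.
After op 7 (delete): buffer="uqhzxphj" (len 8), cursors c1@2 c2@6, authorship ..1...2.
After op 8 (insert('t')): buffer="uqthzxpthj" (len 10), cursors c1@3 c2@8, authorship ..11...22.
Authorship (.=original, N=cursor N): . . 1 1 . . . 2 2 .
Index 2: author = 1

Answer: cursor 1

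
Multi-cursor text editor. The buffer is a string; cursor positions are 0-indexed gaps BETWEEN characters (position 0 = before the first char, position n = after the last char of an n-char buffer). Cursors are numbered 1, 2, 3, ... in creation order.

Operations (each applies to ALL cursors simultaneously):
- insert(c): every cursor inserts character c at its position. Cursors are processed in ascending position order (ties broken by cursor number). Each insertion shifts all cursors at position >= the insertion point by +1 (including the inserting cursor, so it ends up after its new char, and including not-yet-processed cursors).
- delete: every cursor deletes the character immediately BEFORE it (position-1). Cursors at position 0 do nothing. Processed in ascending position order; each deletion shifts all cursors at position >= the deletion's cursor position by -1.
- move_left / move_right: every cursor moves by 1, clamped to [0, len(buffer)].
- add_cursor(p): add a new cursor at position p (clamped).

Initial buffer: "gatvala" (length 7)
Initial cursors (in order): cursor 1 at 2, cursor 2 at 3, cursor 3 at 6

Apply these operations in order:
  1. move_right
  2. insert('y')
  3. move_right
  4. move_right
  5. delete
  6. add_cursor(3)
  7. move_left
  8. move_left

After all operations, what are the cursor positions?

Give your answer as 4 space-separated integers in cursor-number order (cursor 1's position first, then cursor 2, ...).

After op 1 (move_right): buffer="gatvala" (len 7), cursors c1@3 c2@4 c3@7, authorship .......
After op 2 (insert('y')): buffer="gatyvyalay" (len 10), cursors c1@4 c2@6 c3@10, authorship ...1.2...3
After op 3 (move_right): buffer="gatyvyalay" (len 10), cursors c1@5 c2@7 c3@10, authorship ...1.2...3
After op 4 (move_right): buffer="gatyvyalay" (len 10), cursors c1@6 c2@8 c3@10, authorship ...1.2...3
After op 5 (delete): buffer="gatyvaa" (len 7), cursors c1@5 c2@6 c3@7, authorship ...1...
After op 6 (add_cursor(3)): buffer="gatyvaa" (len 7), cursors c4@3 c1@5 c2@6 c3@7, authorship ...1...
After op 7 (move_left): buffer="gatyvaa" (len 7), cursors c4@2 c1@4 c2@5 c3@6, authorship ...1...
After op 8 (move_left): buffer="gatyvaa" (len 7), cursors c4@1 c1@3 c2@4 c3@5, authorship ...1...

Answer: 3 4 5 1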